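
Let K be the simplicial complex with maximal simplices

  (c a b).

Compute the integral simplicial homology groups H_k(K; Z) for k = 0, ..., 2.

Order the vertices as a < b < c. Listing each simplex with vertices in this order, K has dimension 2 with simplices:

  0-simplices (3): a, b, c
  1-simplices (3): ab, ac, bc
  2-simplices (1): abc

giving chain groups C_0 ≅ Z^3, C_1 ≅ Z^3, C_2 ≅ Z^1.

The boundary map ∂_1: C_1 → C_0 sends each edge [p,q] (with p < q) to q − p. For instance
  ∂bc = c − b.
The 3×3 boundary matrix has rank 2 and Smith normal form diag(1,1).

The boundary map ∂_2: C_2 → C_1 sends each 2-simplex [p,q,r] to [q,r] − [p,r] + [p,q]. For instance
  ∂abc = bc − ac + ab.
As a 3×1 matrix over Z this has rank 1, with invariant factors (1).

Reading off H_k = ker ∂_k / im ∂_{k+1}:

  H_0: rank C_0 − rank ∂_1 = 3 − 2 = 1, and the invariant factors of ∂_1 are all 1, so H_0 ≅ Z.
  H_1: rank ker ∂_1 − rank ∂_2 = (3 − 2) − 1 = 0, and the invariant factors of ∂_2 are all 1, so H_1 ≅ 0.
  H_2: rank ker ∂_2 − rank ∂_3 = (1 − 1) − 0 = 0, and there is no ∂_3, so H_2 ≅ 0.

H_0 ≅ Z,  H_1 = 0,  H_2 = 0.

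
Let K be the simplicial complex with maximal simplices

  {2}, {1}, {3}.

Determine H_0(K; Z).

We work with the vertex ordering 1 < 2 < 3. The simplices of K, each written with vertices in increasing order, are:

  0-simplices (3): [1], [2], [3]

giving chain groups C_0 ≅ Z^3.

From H_k ≅ ker(∂_k) / im(∂_{k+1}) we obtain:

  H_0: rank C_0 − rank ∂_1 = 3 − 0 = 3, and there is no ∂_1, so H_0 ≅ Z^3.

H_0 ≅ Z^3.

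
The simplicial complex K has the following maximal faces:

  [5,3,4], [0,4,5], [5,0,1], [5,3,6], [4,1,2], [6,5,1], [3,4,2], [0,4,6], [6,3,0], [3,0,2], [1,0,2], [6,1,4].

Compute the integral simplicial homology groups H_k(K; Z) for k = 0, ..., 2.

We work with the vertex ordering 0 < 1 < 2 < 3 < 4 < 5 < 6. The simplices of K, each written with vertices in increasing order, are:

  0-simplices (7): [0], [1], [2], [3], [4], [5], [6]
  1-simplices (18): [0,1], [0,2], [0,3], [0,4], [0,5], [0,6], [1,2], [1,4], [1,5], [1,6], [2,3], [2,4], [3,4], [3,5], [3,6], [4,5], [4,6], [5,6]
  2-simplices (12): [0,1,2], [0,1,5], [0,2,3], [0,3,6], [0,4,5], [0,4,6], [1,2,4], [1,4,6], [1,5,6], [2,3,4], [3,4,5], [3,5,6]

giving chain groups C_0 ≅ Z^7, C_1 ≅ Z^18, C_2 ≅ Z^12.

The boundary map ∂_1: C_1 → C_0 sends each edge [p,q] (with p < q) to q − p. For instance
  ∂[0,3] = [3] − [0].
The resulting 7×18 matrix has rank 6, and its Smith normal form has invariant factors (1,1,1,1,1,1).

The boundary map ∂_2: C_2 → C_1 acts by ∂[p,q,r] = [q,r] − [p,r] + [p,q]. For instance
  ∂[1,2,4] = [2,4] − [1,4] + [1,2],
  ∂[3,5,6] = [5,6] − [3,6] + [3,5].
The resulting 18×12 matrix has rank 12, and its Smith normal form has invariant factors (1,1,1,1,1,1,1,1,1,1,1,2).

From H_k ≅ ker(∂_k) / im(∂_{k+1}) we obtain:

  H_0: rank C_0 − rank ∂_1 = 7 − 6 = 1, and the invariant factors of ∂_1 are all 1, so H_0 = Z.
  H_1: rank ker ∂_1 − rank ∂_2 = (18 − 6) − 12 = 0, and ∂_2 has invariant factor 2 > 1, so H_1 = Z/2.
  H_2: rank ker ∂_2 − rank ∂_3 = (12 − 12) − 0 = 0, and there is no ∂_3, so H_2 = 0.

As a check, the Euler characteristic is 7 − 18 + 12 = 1, which agrees with 1 − 0 + 0 = 1.

H_0 = Z,  H_1 = Z/2,  H_2 = 0.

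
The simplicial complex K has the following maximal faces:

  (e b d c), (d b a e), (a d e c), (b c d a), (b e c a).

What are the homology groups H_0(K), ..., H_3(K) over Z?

Fix the vertex order a < b < c < d < e and write every simplex with vertices in increasing order. Then dim K = 3 and the simplices of K are:

  0-simplices (5): a, b, c, d, e
  1-simplices (10): ab, ac, ad, ae, bc, bd, be, cd, ce, de
  2-simplices (10): abc, abd, abe, acd, ace, ade, bcd, bce, bde, cde
  3-simplices (5): abcd, abce, abde, acde, bcde

giving chain groups C_0 ≅ Z^5, C_1 ≅ Z^10, C_2 ≅ Z^10, C_3 ≅ Z^5.

The boundary map ∂_1: C_1 → C_0 maps an edge to its endpoints' difference, ∂[p,q] = q − p. For instance
  ∂ad = d − a.
This gives a 5×10 integer matrix of rank 4; reducing to Smith normal form yields diagonal entries (1,1,1,1).

Boundary ∂_2: C_2 → C_1 maps a triangle to the signed sum of its edges. For instance
  ∂bde = de − be + bd,
  ∂bcd = cd − bd + bc.
As a 10×10 matrix over Z this has rank 6, with invariant factors (1,1,1,1,1,1).

Boundary ∂_3: C_3 → C_2 sends each 3-simplex σ to the alternating sum Σ_i (−1)^i (σ with its i-th vertex removed). For instance
  ∂abcd = bcd − acd + abd − abc,
  ∂abce = bce − ace + abe − abc.
As a 10×5 matrix over Z this has rank 4, with invariant factors (1,1,1,1).

Computing H_k = (kernel of ∂_k) / (image of ∂_{k+1}):

  H_0: rank C_0 − rank ∂_1 = 5 − 4 = 1, and the invariant factors of ∂_1 are all 1, so H_0 ≅ Z.
  H_1: rank ker ∂_1 − rank ∂_2 = (10 − 4) − 6 = 0, and the invariant factors of ∂_2 are all 1, so H_1 ≅ 0.
  H_2: rank ker ∂_2 − rank ∂_3 = (10 − 6) − 4 = 0, and the invariant factors of ∂_3 are all 1, so H_2 ≅ 0.
  H_3: rank ker ∂_3 − rank ∂_4 = (5 − 4) − 0 = 1, and there is no ∂_4, so H_3 ≅ Z.

(K is a triangulation of the 3-sphere S^3.)

H_0 ≅ Z,  H_1 = 0,  H_2 = 0,  H_3 ≅ Z.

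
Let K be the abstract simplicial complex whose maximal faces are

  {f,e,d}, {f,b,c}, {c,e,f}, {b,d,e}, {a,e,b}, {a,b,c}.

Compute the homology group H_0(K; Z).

Take the total order a < b < c < d < e < f on the vertex set. Then K (dimension 2) consists of the simplices:

  0-simplices (6): a, b, c, d, e, f
  1-simplices (12): ab, ac, ae, bc, bd, be, bf, ce, cf, de, df, ef
  2-simplices (6): abc, abe, bcf, bde, cef, def

giving chain groups C_0 ≅ Z^6, C_1 ≅ Z^12, C_2 ≅ Z^6.

∂_1: C_1 → C_0 maps an edge to its endpoints' difference, ∂[p,q] = q − p. For instance
  ∂df = f − d.
The 6×12 boundary matrix has rank 5 and Smith normal form diag(1,1,1,1,1).

Boundary ∂_2: C_2 → C_1 maps a triangle to the signed sum of its edges. For instance
  ∂abc = bc − ac + ab,
  ∂bde = de − be + bd.
This gives a 12×6 integer matrix of rank 6; reducing to Smith normal form yields diagonal entries (1,1,1,1,1,1).

Now H_k = ker ∂_k / im ∂_{k+1}, so:

  H_0: rank C_0 − rank ∂_1 = 6 − 5 = 1, and the invariant factors of ∂_1 are all 1, so H_0 ≅ Z.

(K is a triangulation of the cylinder S^1 x I.)

H_0 = Z.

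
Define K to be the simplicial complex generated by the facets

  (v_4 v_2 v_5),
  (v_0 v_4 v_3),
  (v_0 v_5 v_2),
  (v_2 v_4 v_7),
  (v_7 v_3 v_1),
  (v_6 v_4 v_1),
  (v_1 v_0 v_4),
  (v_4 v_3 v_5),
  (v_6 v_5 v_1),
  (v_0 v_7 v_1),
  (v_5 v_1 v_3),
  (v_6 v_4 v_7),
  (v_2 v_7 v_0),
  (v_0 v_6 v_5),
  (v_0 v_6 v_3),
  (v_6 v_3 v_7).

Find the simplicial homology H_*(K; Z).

We work with the vertex ordering v_0 < v_1 < v_2 < v_3 < v_4 < v_5 < v_6 < v_7. The simplices of K, each written with vertices in increasing order, are:

  0-simplices (8): [v_0], [v_1], [v_2], [v_3], [v_4], [v_5], [v_6], [v_7]
  1-simplices (24): (24 of them)
  2-simplices (16): (16 of them)

giving chain groups C_0 ≅ Z^8, C_1 ≅ Z^24, C_2 ≅ Z^16.

Boundary ∂_1: C_1 → C_0 maps an edge to its endpoints' difference, ∂[p,q] = q − p. For instance
  ∂[v_6,v_7] = [v_7] − [v_6].
The resulting 8×24 matrix has rank 7, and its Smith normal form has invariant factors (1,1,1,1,1,1,1).

The boundary map ∂_2: C_2 → C_1 sends each 2-simplex [p,q,r] to [q,r] − [p,r] + [p,q]. For instance
  ∂[v_0,v_5,v_6] = [v_5,v_6] − [v_0,v_6] + [v_0,v_5],
  ∂[v_1,v_3,v_7] = [v_3,v_7] − [v_1,v_7] + [v_1,v_3].
The resulting 24×16 matrix has rank 15, and its Smith normal form has invariant factors (1,1,1,1,1,1,1,1,1,1,1,1,1,1,1).

From H_k ≅ ker(∂_k) / im(∂_{k+1}) we obtain:

  H_0: rank C_0 − rank ∂_1 = 8 − 7 = 1, and the invariant factors of ∂_1 are all 1, so H_0 ≅ Z.
  H_1: rank ker ∂_1 − rank ∂_2 = (24 − 7) − 15 = 2, and the invariant factors of ∂_2 are all 1, so H_1 ≅ Z^2.
  H_2: rank ker ∂_2 − rank ∂_3 = (16 − 15) − 0 = 1, and there is no ∂_3, so H_2 ≅ Z.

H_0 ≅ Z,  H_1 ≅ Z^2,  H_2 ≅ Z.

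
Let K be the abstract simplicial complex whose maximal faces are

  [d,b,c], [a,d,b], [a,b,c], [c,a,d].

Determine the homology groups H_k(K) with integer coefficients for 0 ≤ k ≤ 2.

H_0 = Z,  H_1 = 0,  H_2 = Z.

Take the total order a < b < c < d on the vertex set. Then K (dimension 2) consists of the simplices:

  0-simplices (4): a, b, c, d
  1-simplices (6): ab, ac, ad, bc, bd, cd
  2-simplices (4): abc, abd, acd, bcd

Hence C_0 ≅ Z^4, C_1 ≅ Z^6, C_2 ≅ Z^4.

∂_1: C_1 → C_0 sends each edge [p,q] (with p < q) to q − p. For instance
  ∂bd = d − b.
As a 4×6 matrix over Z this has rank 3, with invariant factors (1,1,1).

Boundary ∂_2: C_2 → C_1 acts by ∂[p,q,r] = [q,r] − [p,r] + [p,q]. For instance
  ∂acd = cd − ad + ac,
  ∂abd = bd − ad + ab.
The 6×4 boundary matrix has rank 3 and Smith normal form diag(1,1,1).

Computing H_k = (kernel of ∂_k) / (image of ∂_{k+1}):

  H_0: rank C_0 − rank ∂_1 = 4 − 3 = 1, and the invariant factors of ∂_1 are all 1, so H_0 ≅ Z.
  H_1: rank ker ∂_1 − rank ∂_2 = (6 − 3) − 3 = 0, and the invariant factors of ∂_2 are all 1, so H_1 ≅ 0.
  H_2: rank ker ∂_2 − rank ∂_3 = (4 − 3) − 0 = 1, and there is no ∂_3, so H_2 ≅ Z.

As a check, the Euler characteristic is 4 − 6 + 4 = 2, which agrees with 1 − 0 + 1 = 2.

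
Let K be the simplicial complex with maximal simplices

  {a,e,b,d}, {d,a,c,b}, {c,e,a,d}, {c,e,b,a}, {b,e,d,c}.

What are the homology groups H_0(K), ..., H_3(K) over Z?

H_0 ≅ Z,  H_1 = 0,  H_2 = 0,  H_3 ≅ Z.

Fix the vertex order a < b < c < d < e and write every simplex with vertices in increasing order. Then dim K = 3 and the simplices of K are:

  0-simplices (5): a, b, c, d, e
  1-simplices (10): ab, ac, ad, ae, bc, bd, be, cd, ce, de
  2-simplices (10): abc, abd, abe, acd, ace, ade, bcd, bce, bde, cde
  3-simplices (5): abcd, abce, abde, acde, bcde

so the chain groups are C_0 ≅ Z^5, C_1 ≅ Z^10, C_2 ≅ Z^10, C_3 ≅ Z^5.

The boundary map ∂_1: C_1 → C_0 maps an edge to its endpoints' difference, ∂[p,q] = q − p.
As a 5×10 matrix over Z this has rank 4, with invariant factors (1,1,1,1).

∂_2: C_2 → C_1 acts by ∂[p,q,r] = [q,r] − [p,r] + [p,q]. For instance
  ∂bce = ce − be + bc,
  ∂cde = de − ce + cd.
The 10×10 boundary matrix has rank 6 and Smith normal form diag(1,1,1,1,1,1).

The boundary map ∂_3: C_3 → C_2 sends each 3-simplex σ to the alternating sum Σ_i (−1)^i (σ with its i-th vertex removed). For instance
  ∂bcde = cde − bde + bce − bcd,
  ∂abce = bce − ace + abe − abc.
The 10×5 boundary matrix has rank 4 and Smith normal form diag(1,1,1,1).

Computing H_k = (kernel of ∂_k) / (image of ∂_{k+1}):

  H_0: rank C_0 − rank ∂_1 = 5 − 4 = 1, and the invariant factors of ∂_1 are all 1, so H_0 ≅ Z.
  H_1: rank ker ∂_1 − rank ∂_2 = (10 − 4) − 6 = 0, and the invariant factors of ∂_2 are all 1, so H_1 ≅ 0.
  H_2: rank ker ∂_2 − rank ∂_3 = (10 − 6) − 4 = 0, and the invariant factors of ∂_3 are all 1, so H_2 ≅ 0.
  H_3: rank ker ∂_3 − rank ∂_4 = (5 − 4) − 0 = 1, and there is no ∂_4, so H_3 ≅ Z.

(K is a triangulation of the 3-sphere S^3.)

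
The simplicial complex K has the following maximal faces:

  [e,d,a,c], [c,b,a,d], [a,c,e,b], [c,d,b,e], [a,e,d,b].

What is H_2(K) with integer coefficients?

We work with the vertex ordering a < b < c < d < e. The simplices of K, each written with vertices in increasing order, are:

  0-simplices (5): a, b, c, d, e
  1-simplices (10): ab, ac, ad, ae, bc, bd, be, cd, ce, de
  2-simplices (10): abc, abd, abe, acd, ace, ade, bcd, bce, bde, cde
  3-simplices (5): abcd, abce, abde, acde, bcde

giving chain groups C_0 ≅ Z^5, C_1 ≅ Z^10, C_2 ≅ Z^10, C_3 ≅ Z^5.

∂_1: C_1 → C_0 sends each edge [p,q] (with p < q) to q − p.
This gives a 5×10 integer matrix of rank 4; reducing to Smith normal form yields diagonal entries (1,1,1,1).

Boundary ∂_2: C_2 → C_1 acts by ∂[p,q,r] = [q,r] − [p,r] + [p,q]. For instance
  ∂ace = ce − ae + ac,
  ∂cde = de − ce + cd.
The resulting 10×10 matrix has rank 6, and its Smith normal form has invariant factors (1,1,1,1,1,1).

∂_3: C_3 → C_2 sends each 3-simplex σ to the alternating sum Σ_i (−1)^i (σ with its i-th vertex removed). For instance
  ∂acde = cde − ade + ace − acd,
  ∂bcde = cde − bde + bce − bcd.
The resulting 10×5 matrix has rank 4, and its Smith normal form has invariant factors (1,1,1,1).

From H_k ≅ ker(∂_k) / im(∂_{k+1}) we obtain:

  H_2: rank ker ∂_2 − rank ∂_3 = (10 − 6) − 4 = 0, and the invariant factors of ∂_3 are all 1, so H_2 ≅ 0.

(K is a triangulation of the 3-sphere S^3.)

H_2 ≅ 0.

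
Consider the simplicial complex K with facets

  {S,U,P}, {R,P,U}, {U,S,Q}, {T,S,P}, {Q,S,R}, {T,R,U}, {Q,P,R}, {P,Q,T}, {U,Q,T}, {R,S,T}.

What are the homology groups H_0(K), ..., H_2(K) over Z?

We work with the vertex ordering P < Q < R < S < T < U. The simplices of K, each written with vertices in increasing order, are:

  0-simplices (6): P, Q, R, S, T, U
  1-simplices (15): PQ, PR, PS, PT, PU, QR, QS, QT, QU, RS, RT, RU, ST, SU, TU
  2-simplices (10): PQR, PQT, PRU, PST, PSU, QRS, QSU, QTU, RST, RTU

so the chain groups are C_0 ≅ Z^6, C_1 ≅ Z^15, C_2 ≅ Z^10.

Boundary ∂_1: C_1 → C_0 sends each edge [p,q] (with p < q) to q − p.
As a 6×15 matrix over Z this has rank 5, with invariant factors (1,1,1,1,1).

The boundary map ∂_2: C_2 → C_1 maps a triangle to the signed sum of its edges. For instance
  ∂QRS = RS − QS + QR,
  ∂RST = ST − RT + RS.
As a 15×10 matrix over Z this has rank 10, with invariant factors (1,1,1,1,1,1,1,1,1,2).

From H_k ≅ ker(∂_k) / im(∂_{k+1}) we obtain:

  H_0: rank C_0 − rank ∂_1 = 6 − 5 = 1, and the invariant factors of ∂_1 are all 1, so H_0 ≅ Z.
  H_1: rank ker ∂_1 − rank ∂_2 = (15 − 5) − 10 = 0, and ∂_2 has invariant factor 2 > 1, so H_1 ≅ Z/2Z.
  H_2: rank ker ∂_2 − rank ∂_3 = (10 − 10) − 0 = 0, and there is no ∂_3, so H_2 ≅ 0.

H_0 ≅ Z,  H_1 ≅ Z/2Z,  H_2 = 0.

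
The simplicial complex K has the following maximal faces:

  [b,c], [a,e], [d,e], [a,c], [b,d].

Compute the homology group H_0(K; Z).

H_0 = Z.

Fix the vertex order a < b < c < d < e and write every simplex with vertices in increasing order. Then dim K = 1 and the simplices of K are:

  0-simplices (5): a, b, c, d, e
  1-simplices (5): ac, ae, bc, bd, de

giving chain groups C_0 ≅ Z^5, C_1 ≅ Z^5.

Boundary ∂_1: C_1 → C_0 sends each edge [p,q] (with p < q) to q − p. For instance
  ∂de = e − d.
As a 5×5 matrix over Z this has rank 4, with invariant factors (1,1,1,1).

Now H_k = ker ∂_k / im ∂_{k+1}, so:

  H_0: rank C_0 − rank ∂_1 = 5 − 4 = 1, and the invariant factors of ∂_1 are all 1, so H_0 = Z.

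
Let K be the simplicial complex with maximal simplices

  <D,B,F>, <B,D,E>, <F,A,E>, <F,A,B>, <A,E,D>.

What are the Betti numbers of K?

b_0 = 1, b_1 = 1, b_2 = 0.

We work with the vertex ordering A < B < D < E < F. The simplices of K, each written with vertices in increasing order, are:

  0-simplices (5): A, B, D, E, F
  1-simplices (10): AB, AD, AE, AF, BD, BE, BF, DE, DF, EF
  2-simplices (5): ABF, ADE, AEF, BDE, BDF

Hence C_0 ≅ Z^5, C_1 ≅ Z^10, C_2 ≅ Z^5.

Boundary ∂_1: C_1 → C_0 is given by ∂[p,q] = [q] − [p]. For instance
  ∂AD = D − A.
The resulting 5×10 matrix has rank 4, and its Smith normal form has invariant factors (1,1,1,1).

Boundary ∂_2: C_2 → C_1 acts by ∂[p,q,r] = [q,r] − [p,r] + [p,q]. For instance
  ∂ADE = DE − AE + AD,
  ∂BDF = DF − BF + BD.
The resulting 10×5 matrix has rank 5, and its Smith normal form has invariant factors (1,1,1,1,1).

Computing H_k = (kernel of ∂_k) / (image of ∂_{k+1}):

  H_0: rank C_0 − rank ∂_1 = 5 − 4 = 1, and the invariant factors of ∂_1 are all 1, so H_0 = Z.
  H_1: rank ker ∂_1 − rank ∂_2 = (10 − 4) − 5 = 1, and the invariant factors of ∂_2 are all 1, so H_1 = Z.
  H_2: rank ker ∂_2 − rank ∂_3 = (5 − 5) − 0 = 0, and there is no ∂_3, so H_2 = 0.

Hence the Betti numbers are b_0 = 1, b_1 = 1, b_2 = 0.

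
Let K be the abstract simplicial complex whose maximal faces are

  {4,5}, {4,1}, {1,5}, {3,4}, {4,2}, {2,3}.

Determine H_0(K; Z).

H_0 = Z.

Fix the vertex order 1 < 2 < 3 < 4 < 5 and write every simplex with vertices in increasing order. Then dim K = 1 and the simplices of K are:

  0-simplices (5): [1], [2], [3], [4], [5]
  1-simplices (6): [1,4], [1,5], [2,3], [2,4], [3,4], [4,5]

so the chain groups are C_0 ≅ Z^5, C_1 ≅ Z^6.

Boundary ∂_1: C_1 → C_0 sends each edge [p,q] (with p < q) to q − p. For instance
  ∂[4,5] = [5] − [4].
As a 5×6 matrix over Z this has rank 4, with invariant factors (1,1,1,1).

From H_k ≅ ker(∂_k) / im(∂_{k+1}) we obtain:

  H_0: rank C_0 − rank ∂_1 = 5 − 4 = 1, and the invariant factors of ∂_1 are all 1, so H_0 ≅ Z.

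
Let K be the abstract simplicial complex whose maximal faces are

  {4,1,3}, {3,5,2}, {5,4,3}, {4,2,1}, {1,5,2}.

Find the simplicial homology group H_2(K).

H_2 ≅ 0.

K has 5 vertices, 10 edges, 5 triangles.
rank ∂_2 = 5, rank ∂_3 = 0 ⇒ b_2 = 5 − 5 − 0 = 0. So H_2 ≅ 0.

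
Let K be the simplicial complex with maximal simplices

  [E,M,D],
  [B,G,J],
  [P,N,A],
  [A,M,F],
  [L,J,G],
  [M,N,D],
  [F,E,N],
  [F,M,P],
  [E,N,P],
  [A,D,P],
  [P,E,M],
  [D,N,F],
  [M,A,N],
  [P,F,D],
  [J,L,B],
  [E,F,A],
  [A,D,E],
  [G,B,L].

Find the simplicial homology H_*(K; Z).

H_0 ≅ Z^2,  H_1 ≅ Z^2,  H_2 ≅ Z^2.

K has 11 vertices, 27 edges, 18 triangles.
rank ∂_0 = 0, rank ∂_1 = 9 ⇒ b_0 = 11 − 0 − 9 = 2; all invariant factors of ∂_1 are 1 so no torsion. So H_0 ≅ Z^2.
rank ∂_1 = 9, rank ∂_2 = 16 ⇒ b_1 = 27 − 9 − 16 = 2; all invariant factors of ∂_2 are 1 so no torsion. So H_1 ≅ Z^2.
rank ∂_2 = 16, rank ∂_3 = 0 ⇒ b_2 = 18 − 16 − 0 = 2. So H_2 ≅ Z^2.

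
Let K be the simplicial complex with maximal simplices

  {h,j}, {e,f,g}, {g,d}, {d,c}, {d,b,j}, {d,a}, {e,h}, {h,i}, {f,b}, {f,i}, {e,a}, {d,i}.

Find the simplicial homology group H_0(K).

Order the vertices as a < b < c < d < e < f < g < h < i < j. Listing each simplex with vertices in this order, K has dimension 2 with simplices:

  0-simplices (10): a, b, c, d, e, f, g, h, i, j
  1-simplices (16): ad, ae, bd, bf, bj, cd, dg, di, dj, ef, eg, eh, fg, fi, hi, hj
  2-simplices (2): bdj, efg

giving chain groups C_0 ≅ Z^10, C_1 ≅ Z^16, C_2 ≅ Z^2.

∂_1: C_1 → C_0 sends each edge [p,q] (with p < q) to q − p.
The resulting 10×16 matrix has rank 9, and its Smith normal form has invariant factors (1,1,1,1,1,1,1,1,1).

The boundary map ∂_2: C_2 → C_1 maps a triangle to the signed sum of its edges. For instance
  ∂efg = fg − eg + ef,
  ∂bdj = dj − bj + bd.
The resulting 16×2 matrix has rank 2, and its Smith normal form has invariant factors (1,1).

Reading off H_k = ker ∂_k / im ∂_{k+1}:

  H_0: rank C_0 − rank ∂_1 = 10 − 9 = 1, and the invariant factors of ∂_1 are all 1, so H_0 ≅ Z.

H_0 ≅ Z.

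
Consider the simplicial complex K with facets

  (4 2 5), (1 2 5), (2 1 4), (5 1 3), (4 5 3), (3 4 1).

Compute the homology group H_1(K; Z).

H_1 ≅ 0.

Take the total order 1 < 2 < 3 < 4 < 5 on the vertex set. Then K (dimension 2) consists of the simplices:

  0-simplices (5): [1], [2], [3], [4], [5]
  1-simplices (9): [1,2], [1,3], [1,4], [1,5], [2,4], [2,5], [3,4], [3,5], [4,5]
  2-simplices (6): [1,2,4], [1,2,5], [1,3,4], [1,3,5], [2,4,5], [3,4,5]

so the chain groups are C_0 ≅ Z^5, C_1 ≅ Z^9, C_2 ≅ Z^6.

Boundary ∂_1: C_1 → C_0 maps an edge to its endpoints' difference, ∂[p,q] = q − p.
The 5×9 boundary matrix has rank 4 and Smith normal form diag(1,1,1,1).

∂_2: C_2 → C_1 maps a triangle to the signed sum of its edges. For instance
  ∂[1,3,5] = [3,5] − [1,5] + [1,3],
  ∂[2,4,5] = [4,5] − [2,5] + [2,4].
This gives a 9×6 integer matrix of rank 5; reducing to Smith normal form yields diagonal entries (1,1,1,1,1).

Now H_k = ker ∂_k / im ∂_{k+1}, so:

  H_1: rank ker ∂_1 − rank ∂_2 = (9 − 4) − 5 = 0, and the invariant factors of ∂_2 are all 1, so H_1 = 0.

(K is a triangulation of the 2-sphere S^2.)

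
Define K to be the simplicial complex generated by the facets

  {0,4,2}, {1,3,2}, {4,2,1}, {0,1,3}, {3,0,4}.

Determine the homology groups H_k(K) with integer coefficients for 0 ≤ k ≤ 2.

H_0 ≅ Z,  H_1 ≅ Z,  H_2 = 0.

We work with the vertex ordering 0 < 1 < 2 < 3 < 4. The simplices of K, each written with vertices in increasing order, are:

  0-simplices (5): [0], [1], [2], [3], [4]
  1-simplices (10): [0,1], [0,2], [0,3], [0,4], [1,2], [1,3], [1,4], [2,3], [2,4], [3,4]
  2-simplices (5): [0,1,3], [0,2,4], [0,3,4], [1,2,3], [1,2,4]

giving chain groups C_0 ≅ Z^5, C_1 ≅ Z^10, C_2 ≅ Z^5.

Boundary ∂_1: C_1 → C_0 sends each edge [p,q] (with p < q) to q − p. For instance
  ∂[0,1] = [1] − [0].
The 5×10 boundary matrix has rank 4 and Smith normal form diag(1,1,1,1).

The boundary map ∂_2: C_2 → C_1 maps a triangle to the signed sum of its edges. For instance
  ∂[1,2,3] = [2,3] − [1,3] + [1,2],
  ∂[0,3,4] = [3,4] − [0,4] + [0,3].
The resulting 10×5 matrix has rank 5, and its Smith normal form has invariant factors (1,1,1,1,1).

From H_k ≅ ker(∂_k) / im(∂_{k+1}) we obtain:

  H_0: rank C_0 − rank ∂_1 = 5 − 4 = 1, and the invariant factors of ∂_1 are all 1, so H_0 ≅ Z.
  H_1: rank ker ∂_1 − rank ∂_2 = (10 − 4) − 5 = 1, and the invariant factors of ∂_2 are all 1, so H_1 ≅ Z.
  H_2: rank ker ∂_2 − rank ∂_3 = (5 − 5) − 0 = 0, and there is no ∂_3, so H_2 ≅ 0.

As a check, the Euler characteristic is 5 − 10 + 5 = 0, which agrees with 1 − 1 + 0 = 0.
(K is a triangulation of the Möbius band.)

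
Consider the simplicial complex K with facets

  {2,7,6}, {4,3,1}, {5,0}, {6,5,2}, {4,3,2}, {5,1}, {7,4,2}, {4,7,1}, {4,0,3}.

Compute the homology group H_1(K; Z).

H_1 = Z^2.

Order the vertices as 0 < 1 < 2 < 3 < 4 < 5 < 6 < 7. Listing each simplex with vertices in this order, K has dimension 2 with simplices:

  0-simplices (8): [0], [1], [2], [3], [4], [5], [6], [7]
  1-simplices (16): [0,3], [0,4], [0,5], [1,3], [1,4], [1,5], [1,7], [2,3], [2,4], [2,5], [2,6], [2,7], [3,4], [4,7], [5,6], [6,7]
  2-simplices (7): [0,3,4], [1,3,4], [1,4,7], [2,3,4], [2,4,7], [2,5,6], [2,6,7]

Hence C_0 ≅ Z^8, C_1 ≅ Z^16, C_2 ≅ Z^7.

The boundary map ∂_1: C_1 → C_0 maps an edge to its endpoints' difference, ∂[p,q] = q − p. For instance
  ∂[2,5] = [5] − [2].
The resulting 8×16 matrix has rank 7, and its Smith normal form has invariant factors (1,1,1,1,1,1,1).

∂_2: C_2 → C_1 maps a triangle to the signed sum of its edges. For instance
  ∂[2,5,6] = [5,6] − [2,6] + [2,5],
  ∂[1,4,7] = [4,7] − [1,7] + [1,4].
The 16×7 boundary matrix has rank 7 and Smith normal form diag(1,1,1,1,1,1,1).

Now H_k = ker ∂_k / im ∂_{k+1}, so:

  H_1: rank ker ∂_1 − rank ∂_2 = (16 − 7) − 7 = 2, and the invariant factors of ∂_2 are all 1, so H_1 ≅ Z^2.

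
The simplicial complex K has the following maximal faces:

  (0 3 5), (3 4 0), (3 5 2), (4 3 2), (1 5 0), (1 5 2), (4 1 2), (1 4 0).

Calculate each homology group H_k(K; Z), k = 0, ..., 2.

H_0 ≅ Z,  H_1 = 0,  H_2 ≅ Z.

K has 6 vertices, 12 edges, 8 triangles.
rank ∂_0 = 0, rank ∂_1 = 5 ⇒ b_0 = 6 − 0 − 5 = 1; all invariant factors of ∂_1 are 1 so no torsion. So H_0 ≅ Z.
rank ∂_1 = 5, rank ∂_2 = 7 ⇒ b_1 = 12 − 5 − 7 = 0; all invariant factors of ∂_2 are 1 so no torsion. So H_1 ≅ 0.
rank ∂_2 = 7, rank ∂_3 = 0 ⇒ b_2 = 8 − 7 − 0 = 1. So H_2 ≅ Z.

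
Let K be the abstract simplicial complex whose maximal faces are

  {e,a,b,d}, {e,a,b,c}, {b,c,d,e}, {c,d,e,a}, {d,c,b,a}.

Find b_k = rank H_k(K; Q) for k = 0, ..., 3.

Fix the vertex order a < b < c < d < e and write every simplex with vertices in increasing order. Then dim K = 3 and the simplices of K are:

  0-simplices (5): a, b, c, d, e
  1-simplices (10): ab, ac, ad, ae, bc, bd, be, cd, ce, de
  2-simplices (10): abc, abd, abe, acd, ace, ade, bcd, bce, bde, cde
  3-simplices (5): abcd, abce, abde, acde, bcde

so the chain groups are C_0 ≅ Z^5, C_1 ≅ Z^10, C_2 ≅ Z^10, C_3 ≅ Z^5.

∂_1: C_1 → C_0 maps an edge to its endpoints' difference, ∂[p,q] = q − p.
As a 5×10 matrix over Z this has rank 4, with invariant factors (1,1,1,1).

Boundary ∂_2: C_2 → C_1 maps a triangle to the signed sum of its edges. For instance
  ∂bcd = cd − bd + bc,
  ∂ace = ce − ae + ac.
As a 10×10 matrix over Z this has rank 6, with invariant factors (1,1,1,1,1,1).

Boundary ∂_3: C_3 → C_2 sends each 3-simplex σ to the alternating sum Σ_i (−1)^i (σ with its i-th vertex removed). For instance
  ∂acde = cde − ade + ace − acd,
  ∂abcd = bcd − acd + abd − abc.
This gives a 10×5 integer matrix of rank 4; reducing to Smith normal form yields diagonal entries (1,1,1,1).

Now H_k = ker ∂_k / im ∂_{k+1}, so:

  H_0: rank C_0 − rank ∂_1 = 5 − 4 = 1, and the invariant factors of ∂_1 are all 1, so H_0 = Z.
  H_1: rank ker ∂_1 − rank ∂_2 = (10 − 4) − 6 = 0, and the invariant factors of ∂_2 are all 1, so H_1 = 0.
  H_2: rank ker ∂_2 − rank ∂_3 = (10 − 6) − 4 = 0, and the invariant factors of ∂_3 are all 1, so H_2 = 0.
  H_3: rank ker ∂_3 − rank ∂_4 = (5 − 4) − 0 = 1, and there is no ∂_4, so H_3 = Z.

(K is a triangulation of the 3-sphere S^3.)

Hence the Betti numbers are b_0 = 1, b_1 = 0, b_2 = 0, b_3 = 1.

b_0 = 1, b_1 = 0, b_2 = 0, b_3 = 1.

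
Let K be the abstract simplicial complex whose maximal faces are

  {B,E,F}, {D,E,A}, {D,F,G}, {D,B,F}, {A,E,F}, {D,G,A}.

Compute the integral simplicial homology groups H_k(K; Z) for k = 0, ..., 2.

H_0 ≅ Z,  H_1 ≅ Z,  H_2 = 0.

Order the vertices as A < B < D < E < F < G. Listing each simplex with vertices in this order, K has dimension 2 with simplices:

  0-simplices (6): A, B, D, E, F, G
  1-simplices (12): AD, AE, AF, AG, BD, BE, BF, DE, DF, DG, EF, FG
  2-simplices (6): ADE, ADG, AEF, BDF, BEF, DFG

Hence C_0 ≅ Z^6, C_1 ≅ Z^12, C_2 ≅ Z^6.

Boundary ∂_1: C_1 → C_0 maps an edge to its endpoints' difference, ∂[p,q] = q − p.
The 6×12 boundary matrix has rank 5 and Smith normal form diag(1,1,1,1,1).

∂_2: C_2 → C_1 maps a triangle to the signed sum of its edges. For instance
  ∂DFG = FG − DG + DF,
  ∂ADE = DE − AE + AD.
The 12×6 boundary matrix has rank 6 and Smith normal form diag(1,1,1,1,1,1).

Reading off H_k = ker ∂_k / im ∂_{k+1}:

  H_0: rank C_0 − rank ∂_1 = 6 − 5 = 1, and the invariant factors of ∂_1 are all 1, so H_0 ≅ Z.
  H_1: rank ker ∂_1 − rank ∂_2 = (12 − 5) − 6 = 1, and the invariant factors of ∂_2 are all 1, so H_1 ≅ Z.
  H_2: rank ker ∂_2 − rank ∂_3 = (6 − 6) − 0 = 0, and there is no ∂_3, so H_2 ≅ 0.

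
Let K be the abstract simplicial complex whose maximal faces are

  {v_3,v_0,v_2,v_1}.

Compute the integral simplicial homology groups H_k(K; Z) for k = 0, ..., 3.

Take the total order v_0 < v_1 < v_2 < v_3 on the vertex set. Then K (dimension 3) consists of the simplices:

  0-simplices (4): [v_0], [v_1], [v_2], [v_3]
  1-simplices (6): [v_0,v_1], [v_0,v_2], [v_0,v_3], [v_1,v_2], [v_1,v_3], [v_2,v_3]
  2-simplices (4): [v_0,v_1,v_2], [v_0,v_1,v_3], [v_0,v_2,v_3], [v_1,v_2,v_3]
  3-simplices (1): [v_0,v_1,v_2,v_3]

Hence C_0 ≅ Z^4, C_1 ≅ Z^6, C_2 ≅ Z^4, C_3 ≅ Z^1.

∂_1: C_1 → C_0 is given by ∂[p,q] = [q] − [p]. For instance
  ∂[v_1,v_2] = [v_2] − [v_1].
This gives a 4×6 integer matrix of rank 3; reducing to Smith normal form yields diagonal entries (1,1,1).

The boundary map ∂_2: C_2 → C_1 maps a triangle to the signed sum of its edges. For instance
  ∂[v_0,v_1,v_3] = [v_1,v_3] − [v_0,v_3] + [v_0,v_1],
  ∂[v_0,v_2,v_3] = [v_2,v_3] − [v_0,v_3] + [v_0,v_2].
This gives a 6×4 integer matrix of rank 3; reducing to Smith normal form yields diagonal entries (1,1,1).

∂_3: C_3 → C_2 sends each 3-simplex σ to the alternating sum Σ_i (−1)^i (σ with its i-th vertex removed). For instance
  ∂[v_0,v_1,v_2,v_3] = [v_1,v_2,v_3] − [v_0,v_2,v_3] + [v_0,v_1,v_3] − [v_0,v_1,v_2].
The 4×1 boundary matrix has rank 1 and Smith normal form diag(1).

Computing H_k = (kernel of ∂_k) / (image of ∂_{k+1}):

  H_0: rank C_0 − rank ∂_1 = 4 − 3 = 1, and the invariant factors of ∂_1 are all 1, so H_0 ≅ Z.
  H_1: rank ker ∂_1 − rank ∂_2 = (6 − 3) − 3 = 0, and the invariant factors of ∂_2 are all 1, so H_1 ≅ 0.
  H_2: rank ker ∂_2 − rank ∂_3 = (4 − 3) − 1 = 0, and the invariant factors of ∂_3 are all 1, so H_2 ≅ 0.
  H_3: rank ker ∂_3 − rank ∂_4 = (1 − 1) − 0 = 0, and there is no ∂_4, so H_3 ≅ 0.

H_0 = Z,  H_1 = 0,  H_2 = 0,  H_3 = 0.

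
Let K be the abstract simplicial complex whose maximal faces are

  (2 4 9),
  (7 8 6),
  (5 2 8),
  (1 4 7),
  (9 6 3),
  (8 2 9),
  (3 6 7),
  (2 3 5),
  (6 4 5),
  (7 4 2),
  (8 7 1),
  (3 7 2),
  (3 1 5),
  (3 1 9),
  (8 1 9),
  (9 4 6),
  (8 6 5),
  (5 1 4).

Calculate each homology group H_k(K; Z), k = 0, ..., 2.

H_0 = Z,  H_1 = Z^2,  H_2 = Z.

Order the vertices as 1 < 2 < 3 < 4 < 5 < 6 < 7 < 8 < 9. Listing each simplex with vertices in this order, K has dimension 2 with simplices:

  0-simplices (9): [1], [2], [3], [4], [5], [6], [7], [8], [9]
  1-simplices (27): (27 of them)
  2-simplices (18): [1,3,5], [1,3,9], [1,4,5], [1,4,7], [1,7,8], [1,8,9], [2,3,5], [2,3,7], [2,4,7], [2,4,9], [2,5,8], [2,8,9], [3,6,7], [3,6,9], [4,5,6], [4,6,9], [5,6,8], [6,7,8]

giving chain groups C_0 ≅ Z^9, C_1 ≅ Z^27, C_2 ≅ Z^18.

The boundary map ∂_1: C_1 → C_0 is given by ∂[p,q] = [q] − [p]. For instance
  ∂[1,8] = [8] − [1].
The resulting 9×27 matrix has rank 8, and its Smith normal form has invariant factors (1,1,1,1,1,1,1,1).

Boundary ∂_2: C_2 → C_1 acts by ∂[p,q,r] = [q,r] − [p,r] + [p,q]. For instance
  ∂[4,5,6] = [5,6] − [4,6] + [4,5],
  ∂[2,3,7] = [3,7] − [2,7] + [2,3].
This gives a 27×18 integer matrix of rank 17; reducing to Smith normal form yields diagonal entries (1,1,1,1,1,1,1,1,1,1,1,1,1,1,1,1,1).

Now H_k = ker ∂_k / im ∂_{k+1}, so:

  H_0: rank C_0 − rank ∂_1 = 9 − 8 = 1, and the invariant factors of ∂_1 are all 1, so H_0 ≅ Z.
  H_1: rank ker ∂_1 − rank ∂_2 = (27 − 8) − 17 = 2, and the invariant factors of ∂_2 are all 1, so H_1 ≅ Z^2.
  H_2: rank ker ∂_2 − rank ∂_3 = (18 − 17) − 0 = 1, and there is no ∂_3, so H_2 ≅ Z.

As a check, the Euler characteristic is 9 − 27 + 18 = 0, which agrees with 1 − 2 + 1 = 0.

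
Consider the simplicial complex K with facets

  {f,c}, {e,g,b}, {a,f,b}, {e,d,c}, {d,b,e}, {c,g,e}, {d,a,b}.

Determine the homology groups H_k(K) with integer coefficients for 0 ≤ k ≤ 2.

Fix the vertex order a < b < c < d < e < f < g and write every simplex with vertices in increasing order. Then dim K = 2 and the simplices of K are:

  0-simplices (7): a, b, c, d, e, f, g
  1-simplices (13): ab, ad, af, bd, be, bf, bg, cd, ce, cf, cg, de, eg
  2-simplices (6): abd, abf, bde, beg, cde, ceg

Hence C_0 ≅ Z^7, C_1 ≅ Z^13, C_2 ≅ Z^6.

Boundary ∂_1: C_1 → C_0 maps an edge to its endpoints' difference, ∂[p,q] = q − p.
This gives a 7×13 integer matrix of rank 6; reducing to Smith normal form yields diagonal entries (1,1,1,1,1,1).

∂_2: C_2 → C_1 sends each 2-simplex [p,q,r] to [q,r] − [p,r] + [p,q]. For instance
  ∂ceg = eg − cg + ce,
  ∂beg = eg − bg + be.
The 13×6 boundary matrix has rank 6 and Smith normal form diag(1,1,1,1,1,1).

Now H_k = ker ∂_k / im ∂_{k+1}, so:

  H_0: rank C_0 − rank ∂_1 = 7 − 6 = 1, and the invariant factors of ∂_1 are all 1, so H_0 = Z.
  H_1: rank ker ∂_1 − rank ∂_2 = (13 − 6) − 6 = 1, and the invariant factors of ∂_2 are all 1, so H_1 = Z.
  H_2: rank ker ∂_2 − rank ∂_3 = (6 − 6) − 0 = 0, and there is no ∂_3, so H_2 = 0.

As a check, the Euler characteristic is 7 − 13 + 6 = 0, which agrees with 1 − 1 + 0 = 0.

H_0 ≅ Z,  H_1 ≅ Z,  H_2 = 0.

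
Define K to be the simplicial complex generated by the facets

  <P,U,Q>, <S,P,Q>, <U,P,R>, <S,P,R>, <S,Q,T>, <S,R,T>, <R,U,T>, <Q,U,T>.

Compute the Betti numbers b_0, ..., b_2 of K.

b_0 = 1, b_1 = 0, b_2 = 1.

Fix the vertex order P < Q < R < S < T < U and write every simplex with vertices in increasing order. Then dim K = 2 and the simplices of K are:

  0-simplices (6): P, Q, R, S, T, U
  1-simplices (12): PQ, PR, PS, PU, QS, QT, QU, RS, RT, RU, ST, TU
  2-simplices (8): PQS, PQU, PRS, PRU, QST, QTU, RST, RTU

giving chain groups C_0 ≅ Z^6, C_1 ≅ Z^12, C_2 ≅ Z^8.

∂_1: C_1 → C_0 maps an edge to its endpoints' difference, ∂[p,q] = q − p. For instance
  ∂ST = T − S.
The 6×12 boundary matrix has rank 5 and Smith normal form diag(1,1,1,1,1).

∂_2: C_2 → C_1 maps a triangle to the signed sum of its edges. For instance
  ∂PRU = RU − PU + PR,
  ∂RTU = TU − RU + RT.
The resulting 12×8 matrix has rank 7, and its Smith normal form has invariant factors (1,1,1,1,1,1,1).

Now H_k = ker ∂_k / im ∂_{k+1}, so:

  H_0: rank C_0 − rank ∂_1 = 6 − 5 = 1, and the invariant factors of ∂_1 are all 1, so H_0 = Z.
  H_1: rank ker ∂_1 − rank ∂_2 = (12 − 5) − 7 = 0, and the invariant factors of ∂_2 are all 1, so H_1 = 0.
  H_2: rank ker ∂_2 − rank ∂_3 = (8 − 7) − 0 = 1, and there is no ∂_3, so H_2 = Z.

As a check, the Euler characteristic is 6 − 12 + 8 = 2, which agrees with 1 − 0 + 1 = 2.
(K is a triangulation of the 2-sphere S^2.)

Hence the Betti numbers are b_0 = 1, b_1 = 0, b_2 = 1.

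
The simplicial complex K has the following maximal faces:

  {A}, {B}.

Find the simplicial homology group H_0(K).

H_0 ≅ Z^2.

Order the vertices as A < B. Listing each simplex with vertices in this order, K has dimension 0 with simplices:

  0-simplices (2): A, B

Hence C_0 ≅ Z^2.

Computing H_k = (kernel of ∂_k) / (image of ∂_{k+1}):

  H_0: rank C_0 − rank ∂_1 = 2 − 0 = 2, and there is no ∂_1, so H_0 = Z^2.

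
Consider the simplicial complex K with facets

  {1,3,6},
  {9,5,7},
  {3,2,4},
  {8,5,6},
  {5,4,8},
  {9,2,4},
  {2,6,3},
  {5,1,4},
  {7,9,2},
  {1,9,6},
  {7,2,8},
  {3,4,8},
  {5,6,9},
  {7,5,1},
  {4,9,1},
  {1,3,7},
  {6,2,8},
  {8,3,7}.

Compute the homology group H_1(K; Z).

Take the total order 1 < 2 < 3 < 4 < 5 < 6 < 7 < 8 < 9 on the vertex set. Then K (dimension 2) consists of the simplices:

  0-simplices (9): [1], [2], [3], [4], [5], [6], [7], [8], [9]
  1-simplices (27): (27 of them)
  2-simplices (18): [1,3,6], [1,3,7], [1,4,5], [1,4,9], [1,5,7], [1,6,9], [2,3,4], [2,3,6], [2,4,9], [2,6,8], [2,7,8], [2,7,9], [3,4,8], [3,7,8], [4,5,8], [5,6,8], [5,6,9], [5,7,9]

giving chain groups C_0 ≅ Z^9, C_1 ≅ Z^27, C_2 ≅ Z^18.

Boundary ∂_1: C_1 → C_0 sends each edge [p,q] (with p < q) to q − p. For instance
  ∂[3,4] = [4] − [3].
As a 9×27 matrix over Z this has rank 8, with invariant factors (1,1,1,1,1,1,1,1).

The boundary map ∂_2: C_2 → C_1 maps a triangle to the signed sum of its edges. For instance
  ∂[2,3,4] = [3,4] − [2,4] + [2,3],
  ∂[1,6,9] = [6,9] − [1,9] + [1,6].
The resulting 27×18 matrix has rank 18, and its Smith normal form has invariant factors (1,1,1,1,1,1,1,1,1,1,1,1,1,1,1,1,1,2).

Computing H_k = (kernel of ∂_k) / (image of ∂_{k+1}):

  H_1: rank ker ∂_1 − rank ∂_2 = (27 − 8) − 18 = 1, and ∂_2 has invariant factor 2 > 1, so H_1 = Z × Z/2.

(K is a triangulation of the Klein bottle.)

H_1 = Z × Z/2.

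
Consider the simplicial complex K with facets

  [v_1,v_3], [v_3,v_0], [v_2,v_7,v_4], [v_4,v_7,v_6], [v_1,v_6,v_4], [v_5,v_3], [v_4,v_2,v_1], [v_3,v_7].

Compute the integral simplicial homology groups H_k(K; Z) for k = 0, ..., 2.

H_0 ≅ Z,  H_1 ≅ Z,  H_2 = 0.

Order the vertices as v_0 < v_1 < v_2 < v_3 < v_4 < v_5 < v_6 < v_7. Listing each simplex with vertices in this order, K has dimension 2 with simplices:

  0-simplices (8): [v_0], [v_1], [v_2], [v_3], [v_4], [v_5], [v_6], [v_7]
  1-simplices (12): [v_0,v_3], [v_1,v_2], [v_1,v_3], [v_1,v_4], [v_1,v_6], [v_2,v_4], [v_2,v_7], [v_3,v_5], [v_3,v_7], [v_4,v_6], [v_4,v_7], [v_6,v_7]
  2-simplices (4): [v_1,v_2,v_4], [v_1,v_4,v_6], [v_2,v_4,v_7], [v_4,v_6,v_7]

so the chain groups are C_0 ≅ Z^8, C_1 ≅ Z^12, C_2 ≅ Z^4.

Boundary ∂_1: C_1 → C_0 sends each edge [p,q] (with p < q) to q − p.
This gives a 8×12 integer matrix of rank 7; reducing to Smith normal form yields diagonal entries (1,1,1,1,1,1,1).

The boundary map ∂_2: C_2 → C_1 acts by ∂[p,q,r] = [q,r] − [p,r] + [p,q]. For instance
  ∂[v_2,v_4,v_7] = [v_4,v_7] − [v_2,v_7] + [v_2,v_4],
  ∂[v_1,v_2,v_4] = [v_2,v_4] − [v_1,v_4] + [v_1,v_2].
The resulting 12×4 matrix has rank 4, and its Smith normal form has invariant factors (1,1,1,1).

Computing H_k = (kernel of ∂_k) / (image of ∂_{k+1}):

  H_0: rank C_0 − rank ∂_1 = 8 − 7 = 1, and the invariant factors of ∂_1 are all 1, so H_0 = Z.
  H_1: rank ker ∂_1 − rank ∂_2 = (12 − 7) − 4 = 1, and the invariant factors of ∂_2 are all 1, so H_1 = Z.
  H_2: rank ker ∂_2 − rank ∂_3 = (4 − 4) − 0 = 0, and there is no ∂_3, so H_2 = 0.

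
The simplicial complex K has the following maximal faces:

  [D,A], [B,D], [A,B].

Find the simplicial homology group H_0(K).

Order the vertices as A < B < D. Listing each simplex with vertices in this order, K has dimension 1 with simplices:

  0-simplices (3): A, B, D
  1-simplices (3): AB, AD, BD

giving chain groups C_0 ≅ Z^3, C_1 ≅ Z^3.

Boundary ∂_1: C_1 → C_0 is given by ∂[p,q] = [q] − [p]. For instance
  ∂AD = D − A.
The 3×3 boundary matrix has rank 2 and Smith normal form diag(1,1).

Now H_k = ker ∂_k / im ∂_{k+1}, so:

  H_0: rank C_0 − rank ∂_1 = 3 − 2 = 1, and the invariant factors of ∂_1 are all 1, so H_0 ≅ Z.

H_0 ≅ Z.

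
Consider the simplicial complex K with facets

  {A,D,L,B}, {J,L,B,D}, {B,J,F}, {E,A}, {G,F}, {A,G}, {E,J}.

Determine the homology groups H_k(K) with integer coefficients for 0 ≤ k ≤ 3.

We work with the vertex ordering A < B < D < E < F < G < J < L. The simplices of K, each written with vertices in increasing order, are:

  0-simplices (8): A, B, D, E, F, G, J, L
  1-simplices (15): AB, AD, AE, AG, AL, BD, BF, BJ, BL, DJ, DL, EJ, FG, FJ, JL
  2-simplices (8): ABD, ABL, ADL, BDJ, BDL, BFJ, BJL, DJL
  3-simplices (2): ABDL, BDJL

so the chain groups are C_0 ≅ Z^8, C_1 ≅ Z^15, C_2 ≅ Z^8, C_3 ≅ Z^2.

Boundary ∂_1: C_1 → C_0 is given by ∂[p,q] = [q] − [p]. For instance
  ∂DL = L − D.
The resulting 8×15 matrix has rank 7, and its Smith normal form has invariant factors (1,1,1,1,1,1,1).

The boundary map ∂_2: C_2 → C_1 maps a triangle to the signed sum of its edges. For instance
  ∂ABD = BD − AD + AB,
  ∂BJL = JL − BL + BJ.
As a 15×8 matrix over Z this has rank 6, with invariant factors (1,1,1,1,1,1).

∂_3: C_3 → C_2 sends each 3-simplex σ to the alternating sum Σ_i (−1)^i (σ with its i-th vertex removed). For instance
  ∂ABDL = BDL − ADL + ABL − ABD,
  ∂BDJL = DJL − BJL + BDL − BDJ.
As a 8×2 matrix over Z this has rank 2, with invariant factors (1,1).

Computing H_k = (kernel of ∂_k) / (image of ∂_{k+1}):

  H_0: rank C_0 − rank ∂_1 = 8 − 7 = 1, and the invariant factors of ∂_1 are all 1, so H_0 = Z.
  H_1: rank ker ∂_1 − rank ∂_2 = (15 − 7) − 6 = 2, and the invariant factors of ∂_2 are all 1, so H_1 = Z^2.
  H_2: rank ker ∂_2 − rank ∂_3 = (8 − 6) − 2 = 0, and the invariant factors of ∂_3 are all 1, so H_2 = 0.
  H_3: rank ker ∂_3 − rank ∂_4 = (2 − 2) − 0 = 0, and there is no ∂_4, so H_3 = 0.

H_0 = Z,  H_1 = Z^2,  H_2 = 0,  H_3 = 0.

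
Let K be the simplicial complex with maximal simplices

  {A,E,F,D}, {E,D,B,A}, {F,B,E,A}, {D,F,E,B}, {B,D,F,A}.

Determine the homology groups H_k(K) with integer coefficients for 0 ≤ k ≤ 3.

Order the vertices as A < B < D < E < F. Listing each simplex with vertices in this order, K has dimension 3 with simplices:

  0-simplices (5): A, B, D, E, F
  1-simplices (10): AB, AD, AE, AF, BD, BE, BF, DE, DF, EF
  2-simplices (10): ABD, ABE, ABF, ADE, ADF, AEF, BDE, BDF, BEF, DEF
  3-simplices (5): ABDE, ABDF, ABEF, ADEF, BDEF

Hence C_0 ≅ Z^5, C_1 ≅ Z^10, C_2 ≅ Z^10, C_3 ≅ Z^5.

Boundary ∂_1: C_1 → C_0 maps an edge to its endpoints' difference, ∂[p,q] = q − p. For instance
  ∂EF = F − E.
The resulting 5×10 matrix has rank 4, and its Smith normal form has invariant factors (1,1,1,1).

∂_2: C_2 → C_1 maps a triangle to the signed sum of its edges. For instance
  ∂BDE = DE − BE + BD,
  ∂BDF = DF − BF + BD.
The 10×10 boundary matrix has rank 6 and Smith normal form diag(1,1,1,1,1,1).

∂_3: C_3 → C_2 sends each 3-simplex σ to the alternating sum Σ_i (−1)^i (σ with its i-th vertex removed). For instance
  ∂ABEF = BEF − AEF + ABF − ABE,
  ∂ABDE = BDE − ADE + ABE − ABD.
As a 10×5 matrix over Z this has rank 4, with invariant factors (1,1,1,1).

Computing H_k = (kernel of ∂_k) / (image of ∂_{k+1}):

  H_0: rank C_0 − rank ∂_1 = 5 − 4 = 1, and the invariant factors of ∂_1 are all 1, so H_0 ≅ Z.
  H_1: rank ker ∂_1 − rank ∂_2 = (10 − 4) − 6 = 0, and the invariant factors of ∂_2 are all 1, so H_1 ≅ 0.
  H_2: rank ker ∂_2 − rank ∂_3 = (10 − 6) − 4 = 0, and the invariant factors of ∂_3 are all 1, so H_2 ≅ 0.
  H_3: rank ker ∂_3 − rank ∂_4 = (5 − 4) − 0 = 1, and there is no ∂_4, so H_3 ≅ Z.

As a check, the Euler characteristic is 5 − 10 + 10 − 5 = 0, which agrees with 1 − 0 + 0 − 1 = 0.
(K is a triangulation of the 3-sphere S^3.)

H_0 ≅ Z,  H_1 = 0,  H_2 = 0,  H_3 ≅ Z.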